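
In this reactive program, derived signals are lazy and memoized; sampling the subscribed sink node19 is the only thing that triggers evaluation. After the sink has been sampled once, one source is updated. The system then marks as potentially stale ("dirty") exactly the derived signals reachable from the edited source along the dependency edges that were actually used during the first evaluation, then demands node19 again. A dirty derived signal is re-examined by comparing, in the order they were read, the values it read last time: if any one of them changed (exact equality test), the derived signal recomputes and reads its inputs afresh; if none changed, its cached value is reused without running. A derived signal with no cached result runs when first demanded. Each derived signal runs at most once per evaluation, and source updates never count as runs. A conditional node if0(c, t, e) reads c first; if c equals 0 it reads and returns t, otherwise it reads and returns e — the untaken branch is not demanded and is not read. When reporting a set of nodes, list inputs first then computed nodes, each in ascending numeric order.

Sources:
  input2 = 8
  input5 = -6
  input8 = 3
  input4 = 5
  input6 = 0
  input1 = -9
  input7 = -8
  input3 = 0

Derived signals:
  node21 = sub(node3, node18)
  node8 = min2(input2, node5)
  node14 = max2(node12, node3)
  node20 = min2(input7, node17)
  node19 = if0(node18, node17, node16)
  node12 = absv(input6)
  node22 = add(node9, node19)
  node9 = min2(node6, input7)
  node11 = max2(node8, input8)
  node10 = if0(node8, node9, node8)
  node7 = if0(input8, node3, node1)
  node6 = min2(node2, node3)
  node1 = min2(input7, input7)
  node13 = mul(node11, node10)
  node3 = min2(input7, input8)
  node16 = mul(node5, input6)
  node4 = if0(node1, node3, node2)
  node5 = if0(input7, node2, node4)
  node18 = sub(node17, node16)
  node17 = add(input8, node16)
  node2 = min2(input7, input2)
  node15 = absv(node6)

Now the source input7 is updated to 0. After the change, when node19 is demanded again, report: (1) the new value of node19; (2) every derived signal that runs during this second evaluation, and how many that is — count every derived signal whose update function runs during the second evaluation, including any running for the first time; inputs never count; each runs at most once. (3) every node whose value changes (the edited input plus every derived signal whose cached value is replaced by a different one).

Demanding node19 again yields 0.
3 derived signals run: node2, node5, node16.
The nodes whose values change: input7, node2, node5.
Note the branch switch — demand abandons node1, node4, which are never re-examined.

First demand of the output computes:
  node1 = min2(-8, -8) = -8
  node2 = min2(-8, 8) = -8
  node4 = if0(node1=-8 -> else branch node2) = -8
  node5 = if0(input7=-8 -> else branch node4) = -8
  node16 = mul(-8, 0) = 0
  node17 = add(3, 0) = 3
  node18 = sub(3, 0) = 3
  node19 = if0(node18=3 -> else branch node16) = 0

After the edit, cleaning proceeds:
  node1: stays stale; no demand reaches it after the flip.
  node2: a read changed (input7 -8->0) — executes, giving 0.
  node4: stays stale; no demand reaches it after the flip.
  node5: a read changed (input7 -8->0) — executes, giving 0.
  node16: a read changed (node5 -8->0) — executes, giving 0 — identical to its old value.
  node17: dirty, but its reads are unchanged (input8 unchanged, node16 unchanged); cached 3 stands.
  node18: dirty, but its reads are unchanged (node17 unchanged, node16 unchanged); cached 3 stands.
  node19: dirty, but its reads are unchanged (node18 unchanged, node16 unchanged); cached 0 stands.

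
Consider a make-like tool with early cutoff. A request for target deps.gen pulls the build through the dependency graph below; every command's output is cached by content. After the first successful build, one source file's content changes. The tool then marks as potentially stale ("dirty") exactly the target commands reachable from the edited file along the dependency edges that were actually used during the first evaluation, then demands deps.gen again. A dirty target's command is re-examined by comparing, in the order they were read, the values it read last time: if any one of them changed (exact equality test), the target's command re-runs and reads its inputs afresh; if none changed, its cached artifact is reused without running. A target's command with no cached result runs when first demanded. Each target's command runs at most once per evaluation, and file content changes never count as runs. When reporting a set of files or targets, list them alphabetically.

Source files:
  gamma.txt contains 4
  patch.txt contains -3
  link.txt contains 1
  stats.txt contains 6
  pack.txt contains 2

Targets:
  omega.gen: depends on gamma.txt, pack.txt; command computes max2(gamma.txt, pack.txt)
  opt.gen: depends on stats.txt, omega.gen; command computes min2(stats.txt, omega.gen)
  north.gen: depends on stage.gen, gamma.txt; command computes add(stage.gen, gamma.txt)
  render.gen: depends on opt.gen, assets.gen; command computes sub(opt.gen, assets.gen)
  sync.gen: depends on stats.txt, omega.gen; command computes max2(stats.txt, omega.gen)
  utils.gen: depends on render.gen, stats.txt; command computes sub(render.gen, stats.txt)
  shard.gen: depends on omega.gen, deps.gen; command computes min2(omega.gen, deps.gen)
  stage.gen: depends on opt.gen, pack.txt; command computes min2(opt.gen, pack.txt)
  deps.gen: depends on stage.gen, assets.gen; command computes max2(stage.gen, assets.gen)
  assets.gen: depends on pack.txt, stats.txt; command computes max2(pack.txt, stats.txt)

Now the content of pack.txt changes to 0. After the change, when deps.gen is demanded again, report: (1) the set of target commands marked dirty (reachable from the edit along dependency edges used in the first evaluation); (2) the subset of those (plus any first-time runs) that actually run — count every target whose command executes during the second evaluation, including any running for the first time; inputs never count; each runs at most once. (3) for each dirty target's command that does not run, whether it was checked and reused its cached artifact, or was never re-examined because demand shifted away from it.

The edit dirties: assets.gen, deps.gen, omega.gen, opt.gen, stage.gen.
4 target commands run: assets.gen, deps.gen, omega.gen, stage.gen.
Cache hits after checking: opt.gen.
Note where the cutoff bites: opt.gen is checked, finds nothing changed, and keeps its cache.

First demand of the output computes:
  assets.gen = max2(2, 6) = 6
  omega.gen = max2(4, 2) = 4
  opt.gen = min2(6, 4) = 4
  stage.gen = min2(4, 2) = 2
  deps.gen = max2(2, 6) = 6

After the edit, cleaning proceeds:
  assets.gen: a read changed (pack.txt 2->0) — executes, giving 6 — identical to its old value.
  omega.gen: a read changed (pack.txt 2->0) — executes, giving 4 — identical to its old value.
  opt.gen: dirty, but its reads are unchanged (stats.txt unchanged, omega.gen unchanged); cached 4 stands.
  stage.gen: a read changed (pack.txt 2->0) — executes, giving 0.
  deps.gen: a read changed (stage.gen 2->0) — executes, giving 6 — identical to its old value.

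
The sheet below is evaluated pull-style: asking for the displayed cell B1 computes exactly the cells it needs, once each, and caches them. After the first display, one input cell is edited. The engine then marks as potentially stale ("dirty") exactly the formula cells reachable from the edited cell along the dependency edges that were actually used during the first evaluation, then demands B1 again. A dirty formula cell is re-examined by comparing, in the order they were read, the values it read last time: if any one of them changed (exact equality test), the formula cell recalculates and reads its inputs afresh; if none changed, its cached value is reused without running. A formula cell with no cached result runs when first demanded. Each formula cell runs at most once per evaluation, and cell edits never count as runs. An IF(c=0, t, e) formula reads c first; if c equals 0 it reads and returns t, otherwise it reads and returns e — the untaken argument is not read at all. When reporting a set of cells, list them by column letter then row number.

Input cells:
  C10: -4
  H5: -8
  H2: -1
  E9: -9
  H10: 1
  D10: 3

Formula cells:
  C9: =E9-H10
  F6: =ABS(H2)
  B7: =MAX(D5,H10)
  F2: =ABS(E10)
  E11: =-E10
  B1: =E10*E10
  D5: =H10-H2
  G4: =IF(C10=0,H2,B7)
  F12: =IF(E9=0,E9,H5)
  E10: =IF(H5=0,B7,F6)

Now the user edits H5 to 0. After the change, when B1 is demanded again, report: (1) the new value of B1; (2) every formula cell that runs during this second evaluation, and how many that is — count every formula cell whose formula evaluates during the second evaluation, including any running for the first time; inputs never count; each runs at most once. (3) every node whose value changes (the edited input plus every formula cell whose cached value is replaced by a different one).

First demand of the output computes:
  F6 = ABS(-1) = 1
  E10 = IF(H5=0: H5=-8 -> else branch F6) = 1
  B1 = 1 * 1 = 1

After the edit, cleaning proceeds:
  D5: had never run; runs now, result 2.
  B7: had never run; runs now, result 2.
  E10: a read changed (H5 -8->0) — executes, giving 2.
  B1: a read changed (E10 1->2; E10 1->2) — executes, giving 4.

Note the branch switch — B7, D5 had no cache and run now for the first time.

Demanding B1 again yields 4.
4 formula cells run: B1, B7, D5, E10.
The nodes whose values change: B1, E10, H5.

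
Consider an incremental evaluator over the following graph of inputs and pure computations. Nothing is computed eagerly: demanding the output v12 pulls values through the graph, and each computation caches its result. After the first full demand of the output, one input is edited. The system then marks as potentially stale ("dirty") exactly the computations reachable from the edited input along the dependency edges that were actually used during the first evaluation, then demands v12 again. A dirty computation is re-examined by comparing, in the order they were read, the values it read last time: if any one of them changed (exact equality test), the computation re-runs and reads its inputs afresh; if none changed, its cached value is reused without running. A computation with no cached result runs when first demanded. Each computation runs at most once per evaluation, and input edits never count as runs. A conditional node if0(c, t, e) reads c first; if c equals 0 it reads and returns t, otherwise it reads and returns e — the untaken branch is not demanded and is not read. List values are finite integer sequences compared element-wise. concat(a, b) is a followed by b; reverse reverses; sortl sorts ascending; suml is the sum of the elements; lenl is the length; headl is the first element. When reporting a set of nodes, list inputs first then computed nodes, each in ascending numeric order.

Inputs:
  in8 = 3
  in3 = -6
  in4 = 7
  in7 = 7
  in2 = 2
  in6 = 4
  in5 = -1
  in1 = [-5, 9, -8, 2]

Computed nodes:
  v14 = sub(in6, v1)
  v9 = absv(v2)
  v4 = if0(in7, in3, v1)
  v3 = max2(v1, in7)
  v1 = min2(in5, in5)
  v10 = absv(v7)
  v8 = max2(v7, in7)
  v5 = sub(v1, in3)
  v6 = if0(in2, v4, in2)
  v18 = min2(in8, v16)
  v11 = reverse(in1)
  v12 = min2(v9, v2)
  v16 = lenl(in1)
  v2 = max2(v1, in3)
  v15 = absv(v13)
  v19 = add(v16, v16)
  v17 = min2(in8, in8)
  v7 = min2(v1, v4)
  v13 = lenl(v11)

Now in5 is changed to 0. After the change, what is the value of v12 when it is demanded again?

v12 now evaluates to 0.

Initial pass — values computed on the first demand:
  v1 = min2(-1, -1) = -1
  v2 = max2(-1, -6) = -1
  v9 = absv(-1) = 1
  v12 = min2(1, -1) = -1

Second demand — change propagation:
  v1: re-runs because in5 -1->0; in5 -1->0; new result 0.
  v2: re-runs because v1 -1->0; new result 0.
  v9: re-runs because v2 -1->0; new result 0.
  v12: re-runs because v9 1->0; v2 -1->0; new result 0.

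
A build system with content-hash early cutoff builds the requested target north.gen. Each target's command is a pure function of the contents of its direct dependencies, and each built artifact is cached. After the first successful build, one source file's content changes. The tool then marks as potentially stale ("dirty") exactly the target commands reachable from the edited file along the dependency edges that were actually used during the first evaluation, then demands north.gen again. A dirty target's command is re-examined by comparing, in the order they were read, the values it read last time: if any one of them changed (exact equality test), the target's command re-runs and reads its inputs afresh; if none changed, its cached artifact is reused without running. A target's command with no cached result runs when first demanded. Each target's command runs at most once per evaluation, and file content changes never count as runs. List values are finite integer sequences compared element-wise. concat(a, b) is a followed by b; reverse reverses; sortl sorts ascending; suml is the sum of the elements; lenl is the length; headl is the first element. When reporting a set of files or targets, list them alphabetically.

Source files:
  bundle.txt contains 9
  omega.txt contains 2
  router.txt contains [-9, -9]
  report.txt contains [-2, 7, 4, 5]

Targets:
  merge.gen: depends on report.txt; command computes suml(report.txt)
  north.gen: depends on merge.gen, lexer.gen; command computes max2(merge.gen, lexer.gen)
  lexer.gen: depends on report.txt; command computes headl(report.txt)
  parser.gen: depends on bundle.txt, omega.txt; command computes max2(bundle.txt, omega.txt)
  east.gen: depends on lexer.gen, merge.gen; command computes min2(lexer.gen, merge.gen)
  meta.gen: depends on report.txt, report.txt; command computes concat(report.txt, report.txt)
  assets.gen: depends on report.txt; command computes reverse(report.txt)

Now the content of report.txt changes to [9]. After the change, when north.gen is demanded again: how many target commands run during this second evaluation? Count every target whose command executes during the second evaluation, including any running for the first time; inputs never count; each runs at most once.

Target commands that run: lexer.gen, merge.gen, north.gen — 3 in total.

First evaluation (everything demanded from the output):
  lexer.gen = headl([-2, 7, 4, 5]) = -2
  merge.gen = suml([-2, 7, 4, 5]) = 14
  north.gen = max2(14, -2) = 14

Propagation after the edit:
  lexer.gen: runs — report.txt [-2, 7, 4, 5]->[9]; result 9.
  merge.gen: runs — report.txt [-2, 7, 4, 5]->[9]; result 9.
  north.gen: runs — merge.gen 14->9; lexer.gen -2->9; result 9.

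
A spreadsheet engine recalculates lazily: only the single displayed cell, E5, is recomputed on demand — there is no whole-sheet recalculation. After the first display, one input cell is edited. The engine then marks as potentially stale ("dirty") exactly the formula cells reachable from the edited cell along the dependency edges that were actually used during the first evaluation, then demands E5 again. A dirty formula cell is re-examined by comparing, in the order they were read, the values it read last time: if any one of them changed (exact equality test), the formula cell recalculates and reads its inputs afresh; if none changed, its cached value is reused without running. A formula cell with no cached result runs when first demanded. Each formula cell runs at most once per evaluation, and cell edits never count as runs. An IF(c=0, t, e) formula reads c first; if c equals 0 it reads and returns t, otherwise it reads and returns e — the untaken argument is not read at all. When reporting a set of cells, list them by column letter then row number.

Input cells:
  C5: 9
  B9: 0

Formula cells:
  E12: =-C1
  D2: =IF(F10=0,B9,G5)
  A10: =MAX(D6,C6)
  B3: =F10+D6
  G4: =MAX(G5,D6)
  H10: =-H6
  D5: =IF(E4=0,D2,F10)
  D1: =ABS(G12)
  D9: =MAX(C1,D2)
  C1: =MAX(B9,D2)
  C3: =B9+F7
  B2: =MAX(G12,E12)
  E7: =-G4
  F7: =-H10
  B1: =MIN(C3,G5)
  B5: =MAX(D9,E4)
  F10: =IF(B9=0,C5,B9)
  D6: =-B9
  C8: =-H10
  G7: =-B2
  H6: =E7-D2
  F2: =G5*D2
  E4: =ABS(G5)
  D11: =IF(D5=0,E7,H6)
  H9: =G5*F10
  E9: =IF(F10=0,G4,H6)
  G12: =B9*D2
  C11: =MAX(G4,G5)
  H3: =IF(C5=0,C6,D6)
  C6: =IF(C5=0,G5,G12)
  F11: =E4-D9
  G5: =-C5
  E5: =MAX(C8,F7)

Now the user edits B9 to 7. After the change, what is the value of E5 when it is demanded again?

New value of E5: 16.

First evaluation (everything demanded from the output):
  D6 = -(0) = 0
  F10 = IF(B9=0: B9=0 -> then branch C5) = 9
  G5 = -(9) = -9
  D2 = IF(F10=0: F10=9 -> else branch G5) = -9
  G4 = MAX(-9, 0) = 0
  E7 = -(0) = 0
  H6 = 0 - -9 = 9
  H10 = -(9) = -9
  C8 = -(-9) = 9
  F7 = -(-9) = 9
  E5 = MAX(9, 9) = 9

Propagation after the edit:
  D6: runs — B9 0->7; result -7.
  F10: runs — B9 0->7; result 7.
  D2: runs — F10 9->7; result -9 (same value as before).
  G4: runs — D6 0->-7; result -7.
  E7: runs — G4 0->-7; result 7.
  H6: runs — E7 0->7; result 16.
  H10: runs — H6 9->16; result -16.
  C8: runs — H10 -9->-16; result 16.
  F7: runs — H10 -9->-16; result 16.
  E5: runs — C8 9->16; F7 9->16; result 16.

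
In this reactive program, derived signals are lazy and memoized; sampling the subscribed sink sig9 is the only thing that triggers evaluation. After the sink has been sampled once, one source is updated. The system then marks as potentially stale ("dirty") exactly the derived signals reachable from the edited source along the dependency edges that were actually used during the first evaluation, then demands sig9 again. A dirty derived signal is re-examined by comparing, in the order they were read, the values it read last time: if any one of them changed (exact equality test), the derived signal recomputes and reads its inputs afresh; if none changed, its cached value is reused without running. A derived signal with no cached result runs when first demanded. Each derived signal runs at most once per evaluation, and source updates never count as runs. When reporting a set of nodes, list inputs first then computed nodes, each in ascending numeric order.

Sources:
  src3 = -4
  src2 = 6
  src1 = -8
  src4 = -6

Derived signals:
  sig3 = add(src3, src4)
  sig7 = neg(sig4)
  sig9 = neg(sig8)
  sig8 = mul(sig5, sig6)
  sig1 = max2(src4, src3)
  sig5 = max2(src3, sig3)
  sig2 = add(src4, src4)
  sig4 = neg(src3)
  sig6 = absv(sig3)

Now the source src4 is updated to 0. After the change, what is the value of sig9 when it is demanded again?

Demanding sig9 again yields 16.

First demand of the output computes:
  sig3 = add(-4, -6) = -10
  sig5 = max2(-4, -10) = -4
  sig6 = absv(-10) = 10
  sig8 = mul(-4, 10) = -40
  sig9 = neg(-40) = 40

After the edit, cleaning proceeds:
  sig3: a read changed (src4 -6->0) — executes, giving -4.
  sig5: a read changed (sig3 -10->-4) — executes, giving -4 — identical to its old value.
  sig6: a read changed (sig3 -10->-4) — executes, giving 4.
  sig8: a read changed (sig6 10->4) — executes, giving -16.
  sig9: a read changed (sig8 -40->-16) — executes, giving 16.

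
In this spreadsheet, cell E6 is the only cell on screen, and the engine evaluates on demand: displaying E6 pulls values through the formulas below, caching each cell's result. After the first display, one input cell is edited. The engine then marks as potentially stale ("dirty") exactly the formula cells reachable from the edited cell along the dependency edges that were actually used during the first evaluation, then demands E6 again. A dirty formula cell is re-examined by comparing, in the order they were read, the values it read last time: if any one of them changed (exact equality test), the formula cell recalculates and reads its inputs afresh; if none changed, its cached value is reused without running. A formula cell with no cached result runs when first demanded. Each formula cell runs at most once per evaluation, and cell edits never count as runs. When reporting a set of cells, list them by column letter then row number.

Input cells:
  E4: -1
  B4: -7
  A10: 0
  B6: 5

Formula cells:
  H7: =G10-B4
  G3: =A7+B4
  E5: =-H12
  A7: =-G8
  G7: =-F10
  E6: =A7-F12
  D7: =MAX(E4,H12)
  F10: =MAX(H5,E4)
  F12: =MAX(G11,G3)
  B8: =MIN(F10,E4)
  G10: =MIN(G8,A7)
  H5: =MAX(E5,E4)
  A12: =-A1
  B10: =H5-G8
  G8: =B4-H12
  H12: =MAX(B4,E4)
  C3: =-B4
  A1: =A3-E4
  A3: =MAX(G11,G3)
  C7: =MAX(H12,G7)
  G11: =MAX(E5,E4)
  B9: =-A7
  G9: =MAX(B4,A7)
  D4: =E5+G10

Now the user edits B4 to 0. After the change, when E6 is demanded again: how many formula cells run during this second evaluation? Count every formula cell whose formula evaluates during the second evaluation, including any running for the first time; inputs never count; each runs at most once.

Initial pass — values computed on the first demand:
  H12 = MAX(-7, -1) = -1
  E5 = -(-1) = 1
  G8 = -7 - -1 = -6
  A7 = -(-6) = 6
  G3 = 6 + -7 = -1
  G11 = MAX(1, -1) = 1
  F12 = MAX(1, -1) = 1
  E6 = 6 - 1 = 5

Second demand — change propagation:
  H12: re-runs because B4 -7->0; new result 0.
  E5: re-runs because H12 -1->0; new result 0.
  G8: re-runs because B4 -7->0; H12 -1->0; new result 0.
  A7: re-runs because G8 -6->0; new result 0.
  G3: re-runs because A7 6->0; B4 -7->0; new result 0.
  G11: re-runs because E5 1->0; new result 0.
  F12: re-runs because G11 1->0; G3 -1->0; new result 0.
  E6: re-runs because A7 6->0; F12 1->0; new result 0.

Run set: A7, E5, E6, F12, G3, G8, G11, H12 (8 run).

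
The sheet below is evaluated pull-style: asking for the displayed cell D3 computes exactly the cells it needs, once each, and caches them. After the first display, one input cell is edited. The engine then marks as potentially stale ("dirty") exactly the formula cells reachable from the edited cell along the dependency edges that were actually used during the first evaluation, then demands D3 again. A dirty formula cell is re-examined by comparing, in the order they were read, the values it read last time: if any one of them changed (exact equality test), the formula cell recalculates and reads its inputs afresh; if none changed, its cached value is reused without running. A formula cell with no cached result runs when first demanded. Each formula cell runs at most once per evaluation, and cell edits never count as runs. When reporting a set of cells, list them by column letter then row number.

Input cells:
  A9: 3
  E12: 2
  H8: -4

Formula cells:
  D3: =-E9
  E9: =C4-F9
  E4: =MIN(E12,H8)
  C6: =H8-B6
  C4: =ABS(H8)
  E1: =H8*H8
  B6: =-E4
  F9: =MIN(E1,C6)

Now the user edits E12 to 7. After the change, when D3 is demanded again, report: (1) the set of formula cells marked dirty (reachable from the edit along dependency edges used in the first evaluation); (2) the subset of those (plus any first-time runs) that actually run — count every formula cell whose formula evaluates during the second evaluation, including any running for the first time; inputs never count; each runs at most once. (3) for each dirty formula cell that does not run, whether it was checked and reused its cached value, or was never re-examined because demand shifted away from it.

The edit dirties: B6, C6, D3, E4, E9, F9.
1 formula cells run: E4.
Cache hits after checking: B6, C6, D3, E9, F9.
Note the absorption at E4: it re-runs yet its value is the same, leaving the output's value untouched.

First demand of the output computes:
  C4 = ABS(-4) = 4
  E1 = -4 * -4 = 16
  E4 = MIN(2, -4) = -4
  B6 = -(-4) = 4
  C6 = -4 - 4 = -8
  F9 = MIN(16, -8) = -8
  E9 = 4 - -8 = 12
  D3 = -(12) = -12

After the edit, cleaning proceeds:
  E4: a read changed (E12 2->7) — executes, giving -4 — identical to its old value.
  B6: dirty, but its reads are unchanged (E4 unchanged); cached 4 stands.
  C6: dirty, but its reads are unchanged (H8 unchanged, B6 unchanged); cached -8 stands.
  F9: dirty, but its reads are unchanged (E1 unchanged, C6 unchanged); cached -8 stands.
  E9: dirty, but its reads are unchanged (C4 unchanged, F9 unchanged); cached 12 stands.
  D3: dirty, but its reads are unchanged (E9 unchanged); cached -12 stands.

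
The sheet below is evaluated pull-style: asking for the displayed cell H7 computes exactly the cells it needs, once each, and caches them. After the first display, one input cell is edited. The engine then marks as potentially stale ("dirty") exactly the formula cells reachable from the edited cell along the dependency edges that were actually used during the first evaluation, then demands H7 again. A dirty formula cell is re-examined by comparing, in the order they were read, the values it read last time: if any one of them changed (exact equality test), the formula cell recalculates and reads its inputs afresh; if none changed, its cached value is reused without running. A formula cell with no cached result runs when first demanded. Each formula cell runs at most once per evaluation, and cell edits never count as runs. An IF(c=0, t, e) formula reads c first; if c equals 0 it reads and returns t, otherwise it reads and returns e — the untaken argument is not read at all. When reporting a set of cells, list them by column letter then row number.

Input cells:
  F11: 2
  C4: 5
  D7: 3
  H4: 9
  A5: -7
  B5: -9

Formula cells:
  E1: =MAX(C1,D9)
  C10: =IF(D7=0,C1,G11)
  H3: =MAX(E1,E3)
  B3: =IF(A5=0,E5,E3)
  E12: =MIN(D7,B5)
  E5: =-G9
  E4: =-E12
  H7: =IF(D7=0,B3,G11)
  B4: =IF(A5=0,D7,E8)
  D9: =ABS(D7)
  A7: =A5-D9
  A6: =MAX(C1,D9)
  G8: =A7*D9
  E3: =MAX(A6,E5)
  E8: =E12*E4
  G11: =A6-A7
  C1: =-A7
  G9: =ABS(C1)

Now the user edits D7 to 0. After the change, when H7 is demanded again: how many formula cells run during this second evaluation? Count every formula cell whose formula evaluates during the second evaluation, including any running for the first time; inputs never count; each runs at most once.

9 formula cells run: A6, A7, B3, C1, D9, E3, E5, G9, H7.
Note the branch switch — demand abandons G11, which is never re-examined.

First demand of the output computes:
  D9 = ABS(3) = 3
  A7 = -7 - 3 = -10
  C1 = -(-10) = 10
  A6 = MAX(10, 3) = 10
  G11 = 10 - -10 = 20
  H7 = IF(D7=0: D7=3 -> else branch G11) = 20

After the edit, cleaning proceeds:
  D9: a read changed (D7 3->0) — executes, giving 0.
  A7: a read changed (D9 3->0) — executes, giving -7.
  C1: a read changed (A7 -10->-7) — executes, giving 7.
  A6: a read changed (C1 10->7; D9 3->0) — executes, giving 7.
  G9: had never run; runs now, result 7.
  E5: had never run; runs now, result -7.
  E3: had never run; runs now, result 7.
  B3: had never run; runs now, result 7.
  G11: stays stale; no demand reaches it after the flip.
  H7: a read changed (D7 3->0) — executes, giving 7.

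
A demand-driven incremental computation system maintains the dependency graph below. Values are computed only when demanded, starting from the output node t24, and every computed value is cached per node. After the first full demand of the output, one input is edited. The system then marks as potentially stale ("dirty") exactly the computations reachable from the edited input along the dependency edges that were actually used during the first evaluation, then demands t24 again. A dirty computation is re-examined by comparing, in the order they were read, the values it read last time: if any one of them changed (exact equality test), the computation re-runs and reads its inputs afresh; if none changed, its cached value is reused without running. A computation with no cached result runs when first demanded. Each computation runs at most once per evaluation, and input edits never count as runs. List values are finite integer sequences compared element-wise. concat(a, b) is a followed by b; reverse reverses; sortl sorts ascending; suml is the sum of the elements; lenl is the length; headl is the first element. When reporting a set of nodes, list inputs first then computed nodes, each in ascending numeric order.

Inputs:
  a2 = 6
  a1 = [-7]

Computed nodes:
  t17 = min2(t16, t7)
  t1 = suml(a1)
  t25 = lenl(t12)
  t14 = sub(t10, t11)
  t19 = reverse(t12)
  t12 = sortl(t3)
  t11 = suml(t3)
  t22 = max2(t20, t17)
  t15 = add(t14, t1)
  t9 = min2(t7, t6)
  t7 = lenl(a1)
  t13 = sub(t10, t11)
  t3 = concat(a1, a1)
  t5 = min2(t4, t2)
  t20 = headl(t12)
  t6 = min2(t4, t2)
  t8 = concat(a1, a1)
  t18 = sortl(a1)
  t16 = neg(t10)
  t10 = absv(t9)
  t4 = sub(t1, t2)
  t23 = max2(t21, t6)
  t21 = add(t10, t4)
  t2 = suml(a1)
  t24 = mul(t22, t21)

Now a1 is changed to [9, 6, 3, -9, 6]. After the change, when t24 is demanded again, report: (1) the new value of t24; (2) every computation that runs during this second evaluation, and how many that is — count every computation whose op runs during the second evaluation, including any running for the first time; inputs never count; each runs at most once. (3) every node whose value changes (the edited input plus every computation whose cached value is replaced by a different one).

First evaluation (everything demanded from the output):
  t1 = suml([-7]) = -7
  t2 = suml([-7]) = -7
  t3 = concat([-7], [-7]) = [-7, -7]
  t4 = sub(-7, -7) = 0
  t6 = min2(0, -7) = -7
  t7 = lenl([-7]) = 1
  t9 = min2(1, -7) = -7
  t10 = absv(-7) = 7
  t12 = sortl([-7, -7]) = [-7, -7]
  t16 = neg(7) = -7
  t17 = min2(-7, 1) = -7
  t20 = headl([-7, -7]) = -7
  t21 = add(7, 0) = 7
  t22 = max2(-7, -7) = -7
  t24 = mul(-7, 7) = -49

Propagation after the edit:
  t1: runs — a1 [-7]->[9, 6, 3, -9, 6]; result 15.
  t2: runs — a1 [-7]->[9, 6, 3, -9, 6]; result 15.
  t3: runs — a1 [-7]->[9, 6, 3, -9, 6]; a1 [-7]->[9, 6, 3, -9, 6]; result [9, 6, 3, -9, 6, 9, 6, 3, -9, 6].
  t4: runs — t1 -7->15; t2 -7->15; result 0 (same value as before).
  t6: runs — t2 -7->15; result 0.
  t7: runs — a1 [-7]->[9, 6, 3, -9, 6]; result 5.
  t9: runs — t7 1->5; t6 -7->0; result 0.
  t10: runs — t9 -7->0; result 0.
  t12: runs — t3 [-7, -7]->[9, 6, 3, -9, 6, 9, 6, 3, -9, 6]; result [-9, -9, 3, 3, 6, 6, 6, 6, 9, 9].
  t16: runs — t10 7->0; result 0.
  t17: runs — t16 -7->0; t7 1->5; result 0.
  t20: runs — t12 [-7, -7]->[-9, -9, 3, 3, 6, 6, 6, 6, 9, 9]; result -9.
  t21: runs — t10 7->0; result 0.
  t22: runs — t20 -7->-9; t17 -7->0; result 0.
  t24: runs — t22 -7->0; t21 7->0; result 0.

New value of t24: 0.
Computations that run: t1, t2, t3, t4, t6, t7, t9, t10, t12, t16, t17, t20, t21, t22, t24 — 15 in total.
Values that change: a1, t1, t2, t3, t6, t7, t9, t10, t12, t16, t17, t20, t21, t22, t24.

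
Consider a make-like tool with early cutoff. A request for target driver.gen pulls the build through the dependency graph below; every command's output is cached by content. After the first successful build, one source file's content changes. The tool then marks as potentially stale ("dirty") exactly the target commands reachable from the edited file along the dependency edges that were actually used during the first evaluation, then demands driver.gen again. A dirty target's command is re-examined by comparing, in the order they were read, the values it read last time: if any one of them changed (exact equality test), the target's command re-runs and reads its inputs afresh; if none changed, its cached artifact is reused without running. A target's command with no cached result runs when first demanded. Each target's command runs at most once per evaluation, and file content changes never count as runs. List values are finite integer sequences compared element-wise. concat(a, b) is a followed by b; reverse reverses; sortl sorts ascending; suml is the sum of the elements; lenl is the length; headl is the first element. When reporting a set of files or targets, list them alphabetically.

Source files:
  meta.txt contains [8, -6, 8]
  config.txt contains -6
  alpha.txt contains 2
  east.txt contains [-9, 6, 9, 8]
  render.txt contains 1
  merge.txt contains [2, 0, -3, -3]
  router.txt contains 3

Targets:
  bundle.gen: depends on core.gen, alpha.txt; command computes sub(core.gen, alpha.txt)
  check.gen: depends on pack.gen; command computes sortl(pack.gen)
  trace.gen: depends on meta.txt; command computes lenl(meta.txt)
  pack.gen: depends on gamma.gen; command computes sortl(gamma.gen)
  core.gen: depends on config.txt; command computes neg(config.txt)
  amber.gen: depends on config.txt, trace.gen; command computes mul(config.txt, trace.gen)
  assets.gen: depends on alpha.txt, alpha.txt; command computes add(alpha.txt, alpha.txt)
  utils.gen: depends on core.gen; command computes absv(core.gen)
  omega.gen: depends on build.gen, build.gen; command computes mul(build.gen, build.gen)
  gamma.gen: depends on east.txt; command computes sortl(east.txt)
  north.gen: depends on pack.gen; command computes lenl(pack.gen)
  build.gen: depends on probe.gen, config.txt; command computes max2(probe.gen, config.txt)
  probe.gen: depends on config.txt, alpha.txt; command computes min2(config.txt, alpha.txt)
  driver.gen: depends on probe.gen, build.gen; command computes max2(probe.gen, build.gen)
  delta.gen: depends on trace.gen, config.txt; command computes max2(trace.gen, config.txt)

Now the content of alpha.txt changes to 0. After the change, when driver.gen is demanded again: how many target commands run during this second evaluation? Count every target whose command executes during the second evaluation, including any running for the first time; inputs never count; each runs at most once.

First demand of the output computes:
  probe.gen = min2(-6, 2) = -6
  build.gen = max2(-6, -6) = -6
  driver.gen = max2(-6, -6) = -6

After the edit, cleaning proceeds:
  probe.gen: a read changed (alpha.txt 2->0) — executes, giving -6 — identical to its old value.
  build.gen: dirty, but its reads are unchanged (probe.gen unchanged, config.txt unchanged); cached -6 stands.
  driver.gen: dirty, but its reads are unchanged (probe.gen unchanged, build.gen unchanged); cached -6 stands.

Note the absorption at probe.gen: it re-runs yet its value is the same, leaving the output's value untouched.

1 target commands run: probe.gen.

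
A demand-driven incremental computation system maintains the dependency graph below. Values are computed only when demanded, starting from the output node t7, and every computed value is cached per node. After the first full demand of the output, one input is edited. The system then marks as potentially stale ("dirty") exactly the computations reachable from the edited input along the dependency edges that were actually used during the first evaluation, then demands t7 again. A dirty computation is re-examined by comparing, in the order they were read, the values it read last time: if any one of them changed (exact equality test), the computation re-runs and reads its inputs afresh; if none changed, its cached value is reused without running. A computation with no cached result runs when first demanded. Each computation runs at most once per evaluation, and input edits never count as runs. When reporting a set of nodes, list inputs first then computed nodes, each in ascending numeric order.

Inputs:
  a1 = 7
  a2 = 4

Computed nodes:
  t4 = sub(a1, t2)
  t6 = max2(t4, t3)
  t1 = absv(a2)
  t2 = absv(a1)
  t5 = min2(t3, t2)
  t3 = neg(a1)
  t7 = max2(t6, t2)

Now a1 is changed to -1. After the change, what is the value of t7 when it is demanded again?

First evaluation (everything demanded from the output):
  t2 = absv(7) = 7
  t3 = neg(7) = -7
  t4 = sub(7, 7) = 0
  t6 = max2(0, -7) = 0
  t7 = max2(0, 7) = 7

Propagation after the edit:
  t2: runs — a1 7->-1; result 1.
  t3: runs — a1 7->-1; result 1.
  t4: runs — a1 7->-1; t2 7->1; result -2.
  t6: runs — t4 0->-2; t3 -7->1; result 1.
  t7: runs — t6 0->1; t2 7->1; result 1.

New value of t7: 1.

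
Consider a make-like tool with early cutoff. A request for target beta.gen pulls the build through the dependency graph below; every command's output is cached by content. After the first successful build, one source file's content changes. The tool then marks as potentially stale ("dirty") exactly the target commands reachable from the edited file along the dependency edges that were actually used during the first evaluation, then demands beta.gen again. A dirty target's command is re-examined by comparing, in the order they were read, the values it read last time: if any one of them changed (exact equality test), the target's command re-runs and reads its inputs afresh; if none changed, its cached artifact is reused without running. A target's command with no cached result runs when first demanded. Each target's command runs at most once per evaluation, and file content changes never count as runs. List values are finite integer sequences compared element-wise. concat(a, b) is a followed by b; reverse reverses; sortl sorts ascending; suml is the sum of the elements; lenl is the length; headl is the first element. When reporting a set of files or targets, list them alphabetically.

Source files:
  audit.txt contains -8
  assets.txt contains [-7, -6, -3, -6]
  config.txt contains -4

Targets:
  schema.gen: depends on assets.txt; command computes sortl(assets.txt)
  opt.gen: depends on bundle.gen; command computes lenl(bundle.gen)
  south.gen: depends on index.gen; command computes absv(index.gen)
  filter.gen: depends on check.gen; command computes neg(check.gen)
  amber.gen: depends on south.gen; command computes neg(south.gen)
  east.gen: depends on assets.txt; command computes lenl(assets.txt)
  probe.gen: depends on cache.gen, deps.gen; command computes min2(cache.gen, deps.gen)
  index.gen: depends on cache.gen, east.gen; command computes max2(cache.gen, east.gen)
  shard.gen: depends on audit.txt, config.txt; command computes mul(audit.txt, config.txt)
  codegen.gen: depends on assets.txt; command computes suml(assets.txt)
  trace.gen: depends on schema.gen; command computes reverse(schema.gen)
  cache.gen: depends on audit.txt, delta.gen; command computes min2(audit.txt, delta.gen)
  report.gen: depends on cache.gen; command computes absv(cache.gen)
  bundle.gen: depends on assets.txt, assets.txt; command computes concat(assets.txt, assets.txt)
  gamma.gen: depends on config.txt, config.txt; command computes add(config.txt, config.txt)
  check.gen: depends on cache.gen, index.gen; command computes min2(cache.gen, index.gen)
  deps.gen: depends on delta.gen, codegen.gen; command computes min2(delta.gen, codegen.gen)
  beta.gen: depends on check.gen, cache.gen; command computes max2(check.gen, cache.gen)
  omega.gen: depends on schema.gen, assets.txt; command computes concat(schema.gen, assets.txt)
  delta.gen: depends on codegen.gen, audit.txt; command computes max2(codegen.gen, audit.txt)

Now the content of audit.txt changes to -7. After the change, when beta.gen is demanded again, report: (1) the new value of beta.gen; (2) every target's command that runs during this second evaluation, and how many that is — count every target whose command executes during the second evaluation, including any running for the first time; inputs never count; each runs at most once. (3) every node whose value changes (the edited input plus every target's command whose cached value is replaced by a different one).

Demanding beta.gen again yields -7.
5 target commands run: beta.gen, cache.gen, check.gen, delta.gen, index.gen.
The nodes whose values change: audit.txt, beta.gen, cache.gen, check.gen, delta.gen.

First demand of the output computes:
  codegen.gen = suml([-7, -6, -3, -6]) = -22
  delta.gen = max2(-22, -8) = -8
  cache.gen = min2(-8, -8) = -8
  east.gen = lenl([-7, -6, -3, -6]) = 4
  index.gen = max2(-8, 4) = 4
  check.gen = min2(-8, 4) = -8
  beta.gen = max2(-8, -8) = -8

After the edit, cleaning proceeds:
  delta.gen: a read changed (audit.txt -8->-7) — executes, giving -7.
  cache.gen: a read changed (audit.txt -8->-7; delta.gen -8->-7) — executes, giving -7.
  index.gen: a read changed (cache.gen -8->-7) — executes, giving 4 — identical to its old value.
  check.gen: a read changed (cache.gen -8->-7) — executes, giving -7.
  beta.gen: a read changed (check.gen -8->-7; cache.gen -8->-7) — executes, giving -7.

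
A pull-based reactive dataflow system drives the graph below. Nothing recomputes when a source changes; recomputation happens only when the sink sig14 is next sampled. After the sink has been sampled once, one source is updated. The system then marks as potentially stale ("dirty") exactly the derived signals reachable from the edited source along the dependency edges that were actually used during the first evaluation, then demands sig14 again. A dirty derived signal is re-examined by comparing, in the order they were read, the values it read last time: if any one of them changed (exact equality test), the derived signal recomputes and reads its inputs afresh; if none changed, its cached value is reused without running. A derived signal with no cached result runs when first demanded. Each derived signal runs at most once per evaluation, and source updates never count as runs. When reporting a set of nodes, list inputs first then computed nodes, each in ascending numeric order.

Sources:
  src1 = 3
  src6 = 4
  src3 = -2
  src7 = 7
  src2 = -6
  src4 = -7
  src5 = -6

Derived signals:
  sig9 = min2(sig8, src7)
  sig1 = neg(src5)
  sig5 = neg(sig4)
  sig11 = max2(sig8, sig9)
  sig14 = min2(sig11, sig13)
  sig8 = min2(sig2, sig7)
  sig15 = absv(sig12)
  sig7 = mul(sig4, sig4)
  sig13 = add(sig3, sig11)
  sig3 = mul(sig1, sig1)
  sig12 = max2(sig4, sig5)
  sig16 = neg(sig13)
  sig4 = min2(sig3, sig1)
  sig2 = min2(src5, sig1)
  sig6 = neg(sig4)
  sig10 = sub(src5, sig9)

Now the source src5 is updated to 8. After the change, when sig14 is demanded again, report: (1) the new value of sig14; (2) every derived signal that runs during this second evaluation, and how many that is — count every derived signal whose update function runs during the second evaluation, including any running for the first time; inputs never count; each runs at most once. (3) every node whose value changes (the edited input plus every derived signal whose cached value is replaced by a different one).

New value of sig14: -8.
Derived signals that run: sig1, sig2, sig3, sig4, sig7, sig8, sig9, sig11, sig13, sig14 — 10 in total.
Values that change: src5, sig1, sig2, sig3, sig4, sig7, sig8, sig9, sig11, sig13, sig14.

First evaluation (everything demanded from the output):
  sig1 = neg(-6) = 6
  sig2 = min2(-6, 6) = -6
  sig3 = mul(6, 6) = 36
  sig4 = min2(36, 6) = 6
  sig7 = mul(6, 6) = 36
  sig8 = min2(-6, 36) = -6
  sig9 = min2(-6, 7) = -6
  sig11 = max2(-6, -6) = -6
  sig13 = add(36, -6) = 30
  sig14 = min2(-6, 30) = -6

Propagation after the edit:
  sig1: runs — src5 -6->8; result -8.
  sig2: runs — src5 -6->8; sig1 6->-8; result -8.
  sig3: runs — sig1 6->-8; sig1 6->-8; result 64.
  sig4: runs — sig3 36->64; sig1 6->-8; result -8.
  sig7: runs — sig4 6->-8; sig4 6->-8; result 64.
  sig8: runs — sig2 -6->-8; sig7 36->64; result -8.
  sig9: runs — sig8 -6->-8; result -8.
  sig11: runs — sig8 -6->-8; sig9 -6->-8; result -8.
  sig13: runs — sig3 36->64; sig11 -6->-8; result 56.
  sig14: runs — sig11 -6->-8; sig13 30->56; result -8.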